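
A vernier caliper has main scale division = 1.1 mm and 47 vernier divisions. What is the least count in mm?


LC = MSD / n_div
= 1.1 / 47
= 0.0234

0.0234


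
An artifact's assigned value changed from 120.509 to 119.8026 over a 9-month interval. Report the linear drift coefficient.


rate = (v2 - v1) / months
= (119.8026 - 120.509) / 9
= -0.7064 / 9
= -0.0785

-0.0785


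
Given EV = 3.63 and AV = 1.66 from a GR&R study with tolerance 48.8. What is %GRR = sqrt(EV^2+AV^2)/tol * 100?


GRR = sqrt(EV^2 + AV^2) = sqrt(3.63^2 + 1.66^2) = 3.9915536
%GRR = GRR / tol * 100 = 3.9915536 / 48.8 * 100
%GRR = 8.1794

8.1794


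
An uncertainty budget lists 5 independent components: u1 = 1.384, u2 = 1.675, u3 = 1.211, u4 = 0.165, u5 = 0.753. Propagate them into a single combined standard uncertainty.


uc = sqrt(1.384^2 + 1.675^2 + 1.211^2 + 0.165^2 + 0.753^2)
uc = sqrt(6.781836)
uc = 2.6042

2.6042


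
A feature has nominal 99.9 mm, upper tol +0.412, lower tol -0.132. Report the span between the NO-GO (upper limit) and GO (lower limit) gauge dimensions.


GO = nominal - lower_tol (smallest hole = maximum material condition)
GO = 99.9 - 0.132 = 99.768
NO-GO = nominal + upper_tol (largest hole = least material condition)
NO-GO = 99.9 + 0.412 = 100.312
spread = NO-GO - GO = 100.312 - 99.768 = 0.5440

0.5440


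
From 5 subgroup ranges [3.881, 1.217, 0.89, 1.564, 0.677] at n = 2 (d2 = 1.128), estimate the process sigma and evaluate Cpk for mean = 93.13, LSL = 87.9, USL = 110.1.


R_bar = (3.881 + 1.217 + 0.89 + 1.564 + 0.677) / 5 = 1.6458
sigma = R_bar / d2 = 1.6458 / 1.128 = 1.4590426
Cp = (USL - LSL)/(6*sigma) = (110.1 - 87.9)/(6*1.4590426) = 2.5359
Cpu = (110.1 - 93.13)/(3*1.4590426) = 3.8770
Cpl = (93.13 - 87.9)/(3*1.4590426) = 1.1948
Cpk = min(Cpu, Cpl) = 1.1948

1.1948


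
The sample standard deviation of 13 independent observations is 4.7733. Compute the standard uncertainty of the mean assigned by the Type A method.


u_A = s / sqrt(n)
u_A = 4.7733 / sqrt(13)
u_A = 4.7733 / 3.6055513
u_A = 1.3239

1.3239


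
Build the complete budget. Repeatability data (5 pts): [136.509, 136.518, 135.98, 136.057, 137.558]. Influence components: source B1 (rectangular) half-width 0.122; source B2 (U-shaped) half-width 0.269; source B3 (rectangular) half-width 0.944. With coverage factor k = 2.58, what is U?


mean = (136.509 + 136.518 + 135.98 + 136.057 + 137.558) / 5 = 136.5244
s = sqrt(sum((x - mean)^2)/(n-1)) = 0.6291743
u_A = s / sqrt(n) = 0.6291743 / sqrt(5) = 0.2813753
u_B1 = 0.122 / sqrt(3) = 0.070436733
u_B2 = 0.269 / sqrt(2) = 0.19021172
u_B3 = 0.944 / sqrt(3) = 0.54501865
uc = sqrt(0.2813753^2 + 0.070436733^2 + 0.19021172^2 + 0.54501865^2) = 0.64603345
U = k * uc = 2.58 * 0.64603345
U = 1.6668

1.6668


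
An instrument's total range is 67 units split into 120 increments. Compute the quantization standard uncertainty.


resolution = range / divisions
resolution = 67 / 120 = 0.55833333
u_res = resolution / (2*sqrt(3))
u_res = 0.55833333 / 3.4641016
u_res = 0.1612

0.1612


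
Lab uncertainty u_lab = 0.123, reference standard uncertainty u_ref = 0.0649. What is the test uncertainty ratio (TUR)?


TUR = u_lab / u_ref
= 0.123 / 0.0649
= 1.8952

1.8952


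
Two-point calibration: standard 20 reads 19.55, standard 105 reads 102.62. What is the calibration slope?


slope = (y2 - y1) / (x2 - x1)
= (102.62 - 19.55) / (105 - 20)
= 83.0700 / 85
= 0.9773

0.9773


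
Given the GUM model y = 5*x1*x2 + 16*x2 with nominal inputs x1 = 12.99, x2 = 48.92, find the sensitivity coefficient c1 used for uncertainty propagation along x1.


y = 5*x1*x2 + 16*x2
dy/dx1 = 5*x2
Evaluate at x2 = 48.92: c1 = 5 * 48.92
c1 = 244.6000

244.6000


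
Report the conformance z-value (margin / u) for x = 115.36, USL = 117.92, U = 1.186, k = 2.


u = U / k = 1.186 / 2 = 0.593
margin = |USL - x| = |117.92 - 115.36| = 2.56
z = margin / u = 2.56 / 0.593
z = 4.3170

4.3170


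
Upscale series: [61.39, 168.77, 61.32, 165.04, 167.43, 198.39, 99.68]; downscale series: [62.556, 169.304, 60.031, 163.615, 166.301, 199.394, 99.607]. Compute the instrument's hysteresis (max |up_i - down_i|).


|61.39 - 62.556| = 1.1660
|168.77 - 169.304| = 0.5340
|61.32 - 60.031| = 1.2890
|165.04 - 163.615| = 1.4250
|167.43 - 166.301| = 1.1290
|198.39 - 199.394| = 1.0040
|99.68 - 99.607| = 0.0730
hysteresis = max(diffs) = 1.4250

1.4250


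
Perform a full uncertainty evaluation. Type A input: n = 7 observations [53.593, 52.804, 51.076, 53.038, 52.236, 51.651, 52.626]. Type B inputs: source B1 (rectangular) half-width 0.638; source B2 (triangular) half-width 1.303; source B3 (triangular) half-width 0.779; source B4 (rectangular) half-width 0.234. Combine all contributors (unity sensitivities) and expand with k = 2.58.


mean = (53.593 + 52.804 + 51.076 + 53.038 + 52.236 + 51.651 + 52.626) / 7 = 52.432
s = sqrt(sum((x - mean)^2)/(n-1)) = 0.85423357
u_A = s / sqrt(n) = 0.85423357 / sqrt(7) = 0.32286994
u_B1 = 0.638 / sqrt(3) = 0.36834947
u_B2 = 1.303 / sqrt(6) = 0.53194752
u_B3 = 0.779 / sqrt(6) = 0.31802542
u_B4 = 0.234 / sqrt(3) = 0.13509996
uc = sqrt(0.32286994^2 + 0.36834947^2 + 0.53194752^2 + 0.31802542^2 + 0.13509996^2) = 0.80142789
U = k * uc = 2.58 * 0.80142789
U = 2.0677

2.0677


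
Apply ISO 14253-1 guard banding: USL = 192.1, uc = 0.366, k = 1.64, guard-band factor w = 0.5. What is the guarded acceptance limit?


U = k * uc = 1.64 * 0.366 = 0.60024
guard band g = w * U = 0.5 * 0.60024 = 0.30012
AL = USL - g = 192.1 - 0.30012
AL = 191.7999

191.7999


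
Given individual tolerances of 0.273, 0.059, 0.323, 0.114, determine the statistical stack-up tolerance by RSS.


RSS = sqrt(0.273^2 + 0.059^2 + 0.323^2 + 0.114^2)
= sqrt(0.195335)
= 0.4420

0.4420


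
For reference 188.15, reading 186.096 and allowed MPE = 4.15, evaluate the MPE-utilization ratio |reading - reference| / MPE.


e = indication - reference = 186.096 - 188.15 = -2.0540
|e| = 2.0540
ratio = |e| / MPE = 2.0540 / 4.15
ratio = 0.4949

0.4949


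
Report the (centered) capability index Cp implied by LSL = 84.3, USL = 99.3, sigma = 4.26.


Cp = (USL - LSL) / (6 * sigma)
= (99.3 - 84.3) / (6 * 4.26)
= 15.0000 / 25.5600
= 0.5869

0.5869


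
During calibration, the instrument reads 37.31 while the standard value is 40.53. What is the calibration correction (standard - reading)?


Correction = standard - reading
= 40.53 - 37.31
= 3.2200

3.2200


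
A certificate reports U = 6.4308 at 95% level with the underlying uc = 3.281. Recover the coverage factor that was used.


k = U / uc
k = 6.4308 / 3.281
k = 1.96

1.96


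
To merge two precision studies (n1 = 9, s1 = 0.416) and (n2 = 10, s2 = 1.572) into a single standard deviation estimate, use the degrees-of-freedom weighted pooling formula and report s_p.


s_p = sqrt(((n1-1)*s1^2 + (n2-1)*s2^2) / (n1+n2-2))
numerator = (9-1)*0.416^2 + (10-1)*1.572^2 = 1.384448 + 22.240656 = 23.625104
denominator = 9 + 10 - 2 = 17
s_p^2 = 23.625104 / 17 = 1.389712
s_p = sqrt(1.389712) = 1.1789

1.1789


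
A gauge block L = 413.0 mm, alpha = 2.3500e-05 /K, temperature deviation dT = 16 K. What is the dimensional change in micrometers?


dL = L * alpha * dT
= 413.0 * 2.3500e-05 * 16
= 0.1552880 mm
dL_um = 0.1552880 * 1000 = 155.2880 um

155.2880


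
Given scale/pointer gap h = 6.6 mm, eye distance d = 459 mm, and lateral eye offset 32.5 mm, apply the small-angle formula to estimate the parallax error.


error = h * offset / d
= 6.6 * 32.5 / 459
= 0.4673

0.4673


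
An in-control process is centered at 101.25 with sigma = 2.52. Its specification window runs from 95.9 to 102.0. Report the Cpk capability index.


Cpu = (USL - mean) / (3*sigma) = (102.0 - 101.25) / (3*2.52) = 0.0992
Cpl = (mean - LSL) / (3*sigma) = (101.25 - 95.9) / (3*2.52) = 0.7077
Cpk = min(Cpu, Cpl) = 0.0992

0.0992


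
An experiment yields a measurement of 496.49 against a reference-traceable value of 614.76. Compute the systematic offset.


Systematic error = measured - true
= 496.49 - 614.76
= -118.2700

-118.2700


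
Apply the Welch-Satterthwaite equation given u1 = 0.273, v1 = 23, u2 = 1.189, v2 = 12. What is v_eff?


uc = sqrt(u1^2 + u2^2) = sqrt(0.273^2 + 1.189^2) = 1.2199385
v_eff = uc^4 / (u1^4/v1 + u2^4/v2)
= 1.2199385^4 / (0.273^4/23 + 1.189^4/12)
= 2.2148879 / 0.16679209
v_eff = 13.2793

13.2793


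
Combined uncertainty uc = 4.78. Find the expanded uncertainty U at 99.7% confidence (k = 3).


U = k * uc
U = 3 * 4.78
U = 14.3400

14.3400


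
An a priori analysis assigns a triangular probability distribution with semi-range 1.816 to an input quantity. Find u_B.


u_B = half_width / sqrt(6)
u_B = 1.816 / 2.4494897
u_B = 0.7414

0.7414


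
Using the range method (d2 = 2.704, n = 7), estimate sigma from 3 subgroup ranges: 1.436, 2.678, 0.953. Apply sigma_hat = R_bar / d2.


R_bar = (1.436 + 2.678 + 0.953) / 3
R_bar = 5.067 / 3 = 1.689
sigma_hat = R_bar / d2 = 1.689 / 2.704 = 0.6246

0.6246


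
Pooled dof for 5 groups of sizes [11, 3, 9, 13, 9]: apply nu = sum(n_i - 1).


nu = sum_i (n_i - 1)
nu = ((11 - 1) + (3 - 1) + (9 - 1) + (13 - 1) + (9 - 1))
nu = 10 + 2 + 8 + 12 + 8
nu = 40

40


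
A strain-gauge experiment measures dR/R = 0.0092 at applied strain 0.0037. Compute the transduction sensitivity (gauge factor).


GF = (dR/R) / epsilon
= 0.0092 / 0.0037
= 2.4865

2.4865


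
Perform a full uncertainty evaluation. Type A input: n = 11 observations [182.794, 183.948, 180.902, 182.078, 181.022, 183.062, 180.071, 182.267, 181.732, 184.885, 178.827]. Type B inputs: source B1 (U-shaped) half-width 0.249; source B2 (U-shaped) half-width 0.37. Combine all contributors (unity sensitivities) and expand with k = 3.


mean = (182.794 + 183.948 + 180.902 + 182.078 + 181.022 + 183.062 + 180.071 + 182.267 + 181.732 + 184.885 + 178.827) / 11 = 181.9625455
s = sqrt(sum((x - mean)^2)/(n-1)) = 1.7309256
u_A = s / sqrt(n) = 1.7309256 / sqrt(11) = 0.52189371
u_B1 = 0.249 / sqrt(2) = 0.17606959
u_B2 = 0.37 / sqrt(2) = 0.26162951
uc = sqrt(0.52189371^2 + 0.17606959^2 + 0.26162951^2) = 0.60977336
U = k * uc = 3 * 0.60977336
U = 1.8293

1.8293


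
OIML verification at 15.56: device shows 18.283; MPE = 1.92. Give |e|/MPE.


e = indication - reference = 18.283 - 15.56 = 2.7230
|e| = 2.7230
ratio = |e| / MPE = 2.7230 / 1.92
ratio = 1.4182

1.4182


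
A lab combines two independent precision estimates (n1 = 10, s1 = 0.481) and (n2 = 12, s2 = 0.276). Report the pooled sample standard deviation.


s_p = sqrt(((n1-1)*s1^2 + (n2-1)*s2^2) / (n1+n2-2))
numerator = (10-1)*0.481^2 + (12-1)*0.276^2 = 2.082249 + 0.837936 = 2.920185
denominator = 10 + 12 - 2 = 20
s_p^2 = 2.920185 / 20 = 0.14600925
s_p = sqrt(0.14600925) = 0.3821

0.3821


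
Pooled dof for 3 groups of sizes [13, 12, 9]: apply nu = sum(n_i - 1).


nu = sum_i (n_i - 1)
nu = ((13 - 1) + (12 - 1) + (9 - 1))
nu = 12 + 11 + 8
nu = 31

31


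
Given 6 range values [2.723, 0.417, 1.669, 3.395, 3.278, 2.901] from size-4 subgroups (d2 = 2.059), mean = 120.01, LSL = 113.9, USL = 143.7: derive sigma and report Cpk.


R_bar = (2.723 + 0.417 + 1.669 + 3.395 + 3.278 + 2.901) / 6 = 2.3971667
sigma = R_bar / d2 = 2.3971667 / 2.059 = 1.1642383
Cp = (USL - LSL)/(6*sigma) = (143.7 - 113.9)/(6*1.1642383) = 4.2660
Cpu = (143.7 - 120.01)/(3*1.1642383) = 6.7827
Cpl = (120.01 - 113.9)/(3*1.1642383) = 1.7494
Cpk = min(Cpu, Cpl) = 1.7494

1.7494


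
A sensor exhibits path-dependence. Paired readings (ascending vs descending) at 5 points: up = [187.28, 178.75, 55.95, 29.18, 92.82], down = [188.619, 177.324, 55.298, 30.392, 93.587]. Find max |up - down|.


|187.28 - 188.619| = 1.3390
|178.75 - 177.324| = 1.4260
|55.95 - 55.298| = 0.6520
|29.18 - 30.392| = 1.2120
|92.82 - 93.587| = 0.7670
hysteresis = max(diffs) = 1.4260

1.4260


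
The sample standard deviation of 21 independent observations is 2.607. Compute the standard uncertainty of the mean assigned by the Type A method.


u_A = s / sqrt(n)
u_A = 2.607 / sqrt(21)
u_A = 2.607 / 4.5825757
u_A = 0.5689

0.5689


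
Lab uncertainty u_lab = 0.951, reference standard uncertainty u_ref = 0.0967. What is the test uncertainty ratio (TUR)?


TUR = u_lab / u_ref
= 0.951 / 0.0967
= 9.8345

9.8345


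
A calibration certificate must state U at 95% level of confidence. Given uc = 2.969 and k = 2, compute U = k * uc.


U = k * uc
U = 2 * 2.969
U = 5.9380

5.9380


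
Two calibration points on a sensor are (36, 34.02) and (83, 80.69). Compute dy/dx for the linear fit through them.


slope = (y2 - y1) / (x2 - x1)
= (80.69 - 34.02) / (83 - 36)
= 46.6700 / 47
= 0.9930

0.9930


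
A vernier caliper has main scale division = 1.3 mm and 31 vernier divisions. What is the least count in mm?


LC = MSD / n_div
= 1.3 / 31
= 0.0419

0.0419


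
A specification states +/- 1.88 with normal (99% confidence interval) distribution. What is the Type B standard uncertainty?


u_B = half_width / 2.576
u_B = 1.88 / 2.576
u_B = 0.7298

0.7298


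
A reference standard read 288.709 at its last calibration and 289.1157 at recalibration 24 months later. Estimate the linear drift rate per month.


rate = (v2 - v1) / months
= (289.1157 - 288.709) / 24
= 0.4067 / 24
= 0.0169

0.0169


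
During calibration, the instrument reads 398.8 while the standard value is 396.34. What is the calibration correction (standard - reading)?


Correction = standard - reading
= 396.34 - 398.8
= -2.4600

-2.4600


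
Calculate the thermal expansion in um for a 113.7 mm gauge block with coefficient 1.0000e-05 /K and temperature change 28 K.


dL = L * alpha * dT
= 113.7 * 1.0000e-05 * 28
= 0.0318360 mm
dL_um = 0.0318360 * 1000 = 31.8360 um

31.8360


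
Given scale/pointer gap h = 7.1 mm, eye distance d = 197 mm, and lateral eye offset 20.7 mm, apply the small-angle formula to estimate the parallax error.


error = h * offset / d
= 7.1 * 20.7 / 197
= 0.7460

0.7460


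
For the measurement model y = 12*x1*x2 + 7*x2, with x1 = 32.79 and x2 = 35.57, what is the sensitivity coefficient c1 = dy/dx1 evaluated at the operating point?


y = 12*x1*x2 + 7*x2
dy/dx1 = 12*x2
Evaluate at x2 = 35.57: c1 = 12 * 35.57
c1 = 426.8400

426.8400


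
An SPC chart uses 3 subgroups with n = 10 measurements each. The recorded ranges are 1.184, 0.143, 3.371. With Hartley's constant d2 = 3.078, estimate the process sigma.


R_bar = (1.184 + 0.143 + 3.371) / 3
R_bar = 4.698 / 3 = 1.566
sigma_hat = R_bar / d2 = 1.566 / 3.078 = 0.5088

0.5088


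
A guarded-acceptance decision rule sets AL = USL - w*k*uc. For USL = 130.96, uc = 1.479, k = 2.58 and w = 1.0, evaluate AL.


U = k * uc = 2.58 * 1.479 = 3.81582
guard band g = w * U = 1.0 * 3.81582 = 3.81582
AL = USL - g = 130.96 - 3.81582
AL = 127.1442

127.1442


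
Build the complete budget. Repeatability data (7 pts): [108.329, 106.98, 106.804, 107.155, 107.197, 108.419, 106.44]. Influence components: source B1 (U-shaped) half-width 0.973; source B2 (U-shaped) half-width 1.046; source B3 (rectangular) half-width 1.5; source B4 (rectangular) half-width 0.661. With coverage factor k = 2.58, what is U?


mean = (108.329 + 106.98 + 106.804 + 107.155 + 107.197 + 108.419 + 106.44) / 7 = 107.332
s = sqrt(sum((x - mean)^2)/(n-1)) = 0.7553679
u_A = s / sqrt(n) = 0.7553679 / sqrt(7) = 0.28550223
u_B1 = 0.973 / sqrt(2) = 0.6880149
u_B2 = 1.046 / sqrt(2) = 0.73963369
u_B3 = 1.5 / sqrt(3) = 0.8660254
u_B4 = 0.661 / sqrt(3) = 0.38162853
uc = sqrt(0.28550223^2 + 0.6880149^2 + 0.73963369^2 + 0.8660254^2 + 0.38162853^2) = 1.4133557
U = k * uc = 2.58 * 1.4133557
U = 3.6465

3.6465


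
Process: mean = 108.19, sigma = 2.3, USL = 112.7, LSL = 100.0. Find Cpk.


Cpu = (USL - mean) / (3*sigma) = (112.7 - 108.19) / (3*2.3) = 0.6536
Cpl = (mean - LSL) / (3*sigma) = (108.19 - 100.0) / (3*2.3) = 1.1870
Cpk = min(Cpu, Cpl) = 0.6536

0.6536


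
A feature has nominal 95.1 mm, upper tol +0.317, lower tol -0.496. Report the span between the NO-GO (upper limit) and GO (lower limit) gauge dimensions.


GO = nominal - lower_tol (smallest hole = maximum material condition)
GO = 95.1 - 0.496 = 94.604
NO-GO = nominal + upper_tol (largest hole = least material condition)
NO-GO = 95.1 + 0.317 = 95.417
spread = NO-GO - GO = 95.417 - 94.604 = 0.8130

0.8130


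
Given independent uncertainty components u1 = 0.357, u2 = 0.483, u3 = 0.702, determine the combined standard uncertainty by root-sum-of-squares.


uc = sqrt(0.357^2 + 0.483^2 + 0.702^2)
uc = sqrt(0.853542)
uc = 0.9239

0.9239


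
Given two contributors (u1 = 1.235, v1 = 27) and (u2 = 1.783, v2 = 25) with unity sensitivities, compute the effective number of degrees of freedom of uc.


uc = sqrt(u1^2 + u2^2) = sqrt(1.235^2 + 1.783^2) = 2.1689431
v_eff = uc^4 / (u1^4/v1 + u2^4/v2)
= 2.1689431^4 / (1.235^4/27 + 1.783^4/25)
= 22.130572 / 0.49042395
v_eff = 45.1254

45.1254


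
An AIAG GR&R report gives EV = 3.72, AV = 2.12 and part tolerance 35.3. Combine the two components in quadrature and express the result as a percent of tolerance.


GRR = sqrt(EV^2 + AV^2) = sqrt(3.72^2 + 2.12^2) = 4.2816819
%GRR = GRR / tol * 100 = 4.2816819 / 35.3 * 100
%GRR = 12.1294

12.1294


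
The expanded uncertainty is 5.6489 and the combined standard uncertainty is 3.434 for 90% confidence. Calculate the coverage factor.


k = U / uc
k = 5.6489 / 3.434
k = 1.645

1.645


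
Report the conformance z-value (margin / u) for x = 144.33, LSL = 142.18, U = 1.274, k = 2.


u = U / k = 1.274 / 2 = 0.637
margin = |LSL - x| = |142.18 - 144.33| = 2.15
z = margin / u = 2.15 / 0.637
z = 3.3752

3.3752


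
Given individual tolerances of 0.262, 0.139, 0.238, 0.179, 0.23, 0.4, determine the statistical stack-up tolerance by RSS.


RSS = sqrt(0.262^2 + 0.139^2 + 0.238^2 + 0.179^2 + 0.23^2 + 0.4^2)
= sqrt(0.38955)
= 0.6241

0.6241


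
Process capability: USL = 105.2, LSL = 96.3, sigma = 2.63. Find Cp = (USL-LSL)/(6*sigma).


Cp = (USL - LSL) / (6 * sigma)
= (105.2 - 96.3) / (6 * 2.63)
= 8.9000 / 15.7800
= 0.5640

0.5640


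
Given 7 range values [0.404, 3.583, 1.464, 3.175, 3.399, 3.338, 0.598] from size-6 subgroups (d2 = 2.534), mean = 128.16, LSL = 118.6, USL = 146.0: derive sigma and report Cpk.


R_bar = (0.404 + 3.583 + 1.464 + 3.175 + 3.399 + 3.338 + 0.598) / 7 = 2.2801429
sigma = R_bar / d2 = 2.2801429 / 2.534 = 0.89981961
Cp = (USL - LSL)/(6*sigma) = (146.0 - 118.6)/(6*0.89981961) = 5.0751
Cpu = (146.0 - 128.16)/(3*0.89981961) = 6.6087
Cpl = (128.16 - 118.6)/(3*0.89981961) = 3.5415
Cpk = min(Cpu, Cpl) = 3.5415

3.5415


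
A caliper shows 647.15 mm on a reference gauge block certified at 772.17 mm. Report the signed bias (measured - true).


Systematic error = measured - true
= 647.15 - 772.17
= -125.0200

-125.0200


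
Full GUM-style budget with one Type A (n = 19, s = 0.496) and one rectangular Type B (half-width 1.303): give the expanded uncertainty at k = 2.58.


u_A = s / sqrt(n) = 0.496 / sqrt(19) = 0.1137902
u_B = half_width / sqrt(3) = 1.303 / sqrt(3) = 0.7522874
uc = sqrt(u_A^2 + u_B^2) = sqrt(0.1137902^2 + 0.7522874^2) = 0.76084462
U = k * uc = 2.58 * 0.76084462
U = 1.9630

1.9630


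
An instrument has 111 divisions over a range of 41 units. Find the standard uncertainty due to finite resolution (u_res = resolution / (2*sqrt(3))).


resolution = range / divisions
resolution = 41 / 111 = 0.36936937
u_res = resolution / (2*sqrt(3))
u_res = 0.36936937 / 3.4641016
u_res = 0.1066

0.1066


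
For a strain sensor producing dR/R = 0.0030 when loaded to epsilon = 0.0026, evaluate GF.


GF = (dR/R) / epsilon
= 0.0030 / 0.0026
= 1.1538

1.1538


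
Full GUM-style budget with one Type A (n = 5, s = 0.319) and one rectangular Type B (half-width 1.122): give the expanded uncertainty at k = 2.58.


u_A = s / sqrt(n) = 0.319 / sqrt(5) = 0.14266114
u_B = half_width / sqrt(3) = 1.122 / sqrt(3) = 0.647787
uc = sqrt(u_A^2 + u_B^2) = sqrt(0.14266114^2 + 0.647787^2) = 0.66331003
U = k * uc = 2.58 * 0.66331003
U = 1.7113

1.7113


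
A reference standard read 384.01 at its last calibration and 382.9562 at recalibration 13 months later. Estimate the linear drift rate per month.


rate = (v2 - v1) / months
= (382.9562 - 384.01) / 13
= -1.0538 / 13
= -0.0811

-0.0811


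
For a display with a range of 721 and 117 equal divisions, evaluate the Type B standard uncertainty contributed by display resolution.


resolution = range / divisions
resolution = 721 / 117 = 6.1623932
u_res = resolution / (2*sqrt(3))
u_res = 6.1623932 / 3.4641016
u_res = 1.7789

1.7789


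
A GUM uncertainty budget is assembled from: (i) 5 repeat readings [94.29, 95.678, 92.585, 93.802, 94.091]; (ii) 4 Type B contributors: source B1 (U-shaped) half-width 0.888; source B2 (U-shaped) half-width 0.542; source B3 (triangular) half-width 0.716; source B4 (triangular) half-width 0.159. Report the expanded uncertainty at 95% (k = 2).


mean = (94.29 + 95.678 + 92.585 + 93.802 + 94.091) / 5 = 94.0892
s = sqrt(sum((x - mean)^2)/(n-1)) = 1.1078934
u_A = s / sqrt(n) = 1.1078934 / sqrt(5) = 0.49546499
u_B1 = 0.888 / sqrt(2) = 0.62791082
u_B2 = 0.542 / sqrt(2) = 0.38325188
u_B3 = 0.716 / sqrt(6) = 0.29230578
u_B4 = 0.159 / sqrt(6) = 0.064911478
uc = sqrt(0.49546499^2 + 0.62791082^2 + 0.38325188^2 + 0.29230578^2 + 0.064911478^2) = 0.93610669
U = k * uc = 2 * 0.93610669
U = 1.8722

1.8722


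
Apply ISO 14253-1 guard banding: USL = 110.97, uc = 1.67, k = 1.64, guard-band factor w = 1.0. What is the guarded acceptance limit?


U = k * uc = 1.64 * 1.67 = 2.7388
guard band g = w * U = 1.0 * 2.7388 = 2.7388
AL = USL - g = 110.97 - 2.7388
AL = 108.2312

108.2312


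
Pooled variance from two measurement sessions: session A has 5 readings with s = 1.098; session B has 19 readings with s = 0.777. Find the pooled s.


s_p = sqrt(((n1-1)*s1^2 + (n2-1)*s2^2) / (n1+n2-2))
numerator = (5-1)*1.098^2 + (19-1)*0.777^2 = 4.822416 + 10.867122 = 15.689538
denominator = 5 + 19 - 2 = 22
s_p^2 = 15.689538 / 22 = 0.71316082
s_p = sqrt(0.71316082) = 0.8445

0.8445


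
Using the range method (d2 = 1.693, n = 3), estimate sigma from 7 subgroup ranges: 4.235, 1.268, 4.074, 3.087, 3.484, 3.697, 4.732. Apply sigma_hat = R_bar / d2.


R_bar = (4.235 + 1.268 + 4.074 + 3.087 + 3.484 + 3.697 + 4.732) / 7
R_bar = 24.577 / 7 = 3.511
sigma_hat = R_bar / d2 = 3.511 / 1.693 = 2.0738

2.0738


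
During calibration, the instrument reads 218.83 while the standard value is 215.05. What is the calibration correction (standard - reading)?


Correction = standard - reading
= 215.05 - 218.83
= -3.7800

-3.7800


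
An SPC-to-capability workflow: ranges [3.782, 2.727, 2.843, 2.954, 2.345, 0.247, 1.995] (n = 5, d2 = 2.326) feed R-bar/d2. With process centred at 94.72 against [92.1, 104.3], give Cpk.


R_bar = (3.782 + 2.727 + 2.843 + 2.954 + 2.345 + 0.247 + 1.995) / 7 = 2.4132857
sigma = R_bar / d2 = 2.4132857 / 2.326 = 1.0375261
Cp = (USL - LSL)/(6*sigma) = (104.3 - 92.1)/(6*1.0375261) = 1.9598
Cpu = (104.3 - 94.72)/(3*1.0375261) = 3.0778
Cpl = (94.72 - 92.1)/(3*1.0375261) = 0.8417
Cpk = min(Cpu, Cpl) = 0.8417

0.8417


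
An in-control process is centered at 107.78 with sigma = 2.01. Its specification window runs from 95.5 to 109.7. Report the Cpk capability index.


Cpu = (USL - mean) / (3*sigma) = (109.7 - 107.78) / (3*2.01) = 0.3184
Cpl = (mean - LSL) / (3*sigma) = (107.78 - 95.5) / (3*2.01) = 2.0365
Cpk = min(Cpu, Cpl) = 0.3184

0.3184


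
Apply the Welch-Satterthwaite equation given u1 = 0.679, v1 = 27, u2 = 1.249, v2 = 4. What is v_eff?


uc = sqrt(u1^2 + u2^2) = sqrt(0.679^2 + 1.249^2) = 1.4216336
v_eff = uc^4 / (u1^4/v1 + u2^4/v2)
= 1.4216336^4 / (0.679^4/27 + 1.249^4/4)
= 4.0846111 / 0.61627333
v_eff = 6.6279

6.6279


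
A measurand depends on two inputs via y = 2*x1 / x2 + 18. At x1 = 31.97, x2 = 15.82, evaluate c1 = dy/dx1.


y = 2*x1 / x2 + 18
dy/dx1 = 2/x2
Evaluate at x2 = 15.82: c1 = 2 / 15.82
c1 = 0.1264

0.1264


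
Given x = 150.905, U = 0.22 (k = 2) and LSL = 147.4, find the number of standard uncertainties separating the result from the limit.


u = U / k = 0.22 / 2 = 0.11
margin = |LSL - x| = |147.4 - 150.905| = 3.505
z = margin / u = 3.505 / 0.11
z = 31.8636

31.8636


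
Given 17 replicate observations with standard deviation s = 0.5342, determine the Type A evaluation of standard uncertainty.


u_A = s / sqrt(n)
u_A = 0.5342 / sqrt(17)
u_A = 0.5342 / 4.1231056
u_A = 0.1296

0.1296


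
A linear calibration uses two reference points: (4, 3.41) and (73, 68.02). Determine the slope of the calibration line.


slope = (y2 - y1) / (x2 - x1)
= (68.02 - 3.41) / (73 - 4)
= 64.6100 / 69
= 0.9364

0.9364


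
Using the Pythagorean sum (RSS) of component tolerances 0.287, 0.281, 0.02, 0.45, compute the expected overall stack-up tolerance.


RSS = sqrt(0.287^2 + 0.281^2 + 0.02^2 + 0.45^2)
= sqrt(0.36423)
= 0.6035

0.6035


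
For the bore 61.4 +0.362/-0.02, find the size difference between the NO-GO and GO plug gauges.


GO = nominal - lower_tol (smallest hole = maximum material condition)
GO = 61.4 - 0.02 = 61.38
NO-GO = nominal + upper_tol (largest hole = least material condition)
NO-GO = 61.4 + 0.362 = 61.762
spread = NO-GO - GO = 61.762 - 61.38 = 0.3820

0.3820


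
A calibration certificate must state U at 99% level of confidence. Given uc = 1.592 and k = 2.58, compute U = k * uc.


U = k * uc
U = 2.58 * 1.592
U = 4.1074

4.1074


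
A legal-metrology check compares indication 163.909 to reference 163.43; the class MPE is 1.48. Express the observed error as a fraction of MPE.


e = indication - reference = 163.909 - 163.43 = 0.4790
|e| = 0.4790
ratio = |e| / MPE = 0.4790 / 1.48
ratio = 0.3236

0.3236


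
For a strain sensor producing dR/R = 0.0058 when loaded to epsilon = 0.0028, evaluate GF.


GF = (dR/R) / epsilon
= 0.0058 / 0.0028
= 2.0714

2.0714


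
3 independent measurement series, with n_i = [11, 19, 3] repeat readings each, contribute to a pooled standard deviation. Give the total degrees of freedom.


nu = sum_i (n_i - 1)
nu = ((11 - 1) + (19 - 1) + (3 - 1))
nu = 10 + 18 + 2
nu = 30

30


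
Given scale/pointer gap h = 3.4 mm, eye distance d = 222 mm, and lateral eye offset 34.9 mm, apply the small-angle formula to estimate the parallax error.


error = h * offset / d
= 3.4 * 34.9 / 222
= 0.5345

0.5345


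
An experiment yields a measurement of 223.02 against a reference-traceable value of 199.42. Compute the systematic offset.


Systematic error = measured - true
= 223.02 - 199.42
= 23.6000

23.6000


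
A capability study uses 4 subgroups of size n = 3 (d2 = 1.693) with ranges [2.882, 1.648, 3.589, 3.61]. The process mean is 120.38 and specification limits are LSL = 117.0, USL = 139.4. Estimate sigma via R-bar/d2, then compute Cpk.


R_bar = (2.882 + 1.648 + 3.589 + 3.61) / 4 = 2.93225
sigma = R_bar / d2 = 2.93225 / 1.693 = 1.7319846
Cp = (USL - LSL)/(6*sigma) = (139.4 - 117.0)/(6*1.7319846) = 2.1555
Cpu = (139.4 - 120.38)/(3*1.7319846) = 3.6605
Cpl = (120.38 - 117.0)/(3*1.7319846) = 0.6505
Cpk = min(Cpu, Cpl) = 0.6505

0.6505


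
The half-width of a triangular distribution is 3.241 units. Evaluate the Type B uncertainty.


u_B = half_width / sqrt(6)
u_B = 3.241 / 2.4494897
u_B = 1.3231

1.3231


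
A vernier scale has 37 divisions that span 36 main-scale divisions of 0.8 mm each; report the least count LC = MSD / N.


LC = MSD / n_div
= 0.8 / 37
= 0.0216

0.0216


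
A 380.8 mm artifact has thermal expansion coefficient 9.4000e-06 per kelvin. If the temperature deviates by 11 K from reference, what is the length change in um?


dL = L * alpha * dT
= 380.8 * 9.4000e-06 * 11
= 0.0393747 mm
dL_um = 0.0393747 * 1000 = 39.3747 um

39.3747


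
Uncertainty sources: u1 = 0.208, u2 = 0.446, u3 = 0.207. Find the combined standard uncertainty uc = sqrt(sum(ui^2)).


uc = sqrt(0.208^2 + 0.446^2 + 0.207^2)
uc = sqrt(0.285029)
uc = 0.5339

0.5339


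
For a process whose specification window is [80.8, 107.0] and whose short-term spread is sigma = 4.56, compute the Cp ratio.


Cp = (USL - LSL) / (6 * sigma)
= (107.0 - 80.8) / (6 * 4.56)
= 26.2000 / 27.3600
= 0.9576

0.9576


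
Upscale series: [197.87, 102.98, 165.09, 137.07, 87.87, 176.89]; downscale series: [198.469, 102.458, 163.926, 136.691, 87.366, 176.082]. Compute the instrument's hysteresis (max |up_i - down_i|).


|197.87 - 198.469| = 0.5990
|102.98 - 102.458| = 0.5220
|165.09 - 163.926| = 1.1640
|137.07 - 136.691| = 0.3790
|87.87 - 87.366| = 0.5040
|176.89 - 176.082| = 0.8080
hysteresis = max(diffs) = 1.1640

1.1640


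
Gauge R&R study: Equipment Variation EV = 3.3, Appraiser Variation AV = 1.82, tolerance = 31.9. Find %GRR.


GRR = sqrt(EV^2 + AV^2) = sqrt(3.3^2 + 1.82^2) = 3.7686072
%GRR = GRR / tol * 100 = 3.7686072 / 31.9 * 100
%GRR = 11.8138

11.8138


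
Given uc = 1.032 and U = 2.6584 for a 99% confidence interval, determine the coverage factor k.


k = U / uc
k = 2.6584 / 1.032
k = 2.576

2.576


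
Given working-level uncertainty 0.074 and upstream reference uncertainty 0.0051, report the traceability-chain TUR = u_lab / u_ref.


TUR = u_lab / u_ref
= 0.074 / 0.0051
= 14.5098

14.5098


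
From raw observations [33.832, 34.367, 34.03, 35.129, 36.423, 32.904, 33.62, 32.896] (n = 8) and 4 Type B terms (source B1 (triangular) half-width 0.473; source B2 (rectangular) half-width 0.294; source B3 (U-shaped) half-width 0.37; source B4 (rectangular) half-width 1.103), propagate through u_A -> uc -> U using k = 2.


mean = (33.832 + 34.367 + 34.03 + 35.129 + 36.423 + 32.904 + 33.62 + 32.896) / 8 = 34.150125
s = sqrt(sum((x - mean)^2)/(n-1)) = 1.1767701
u_A = s / sqrt(n) = 1.1767701 / sqrt(8) = 0.41605106
u_B1 = 0.473 / sqrt(6) = 0.19310144
u_B2 = 0.294 / sqrt(3) = 0.16974098
u_B3 = 0.37 / sqrt(2) = 0.26162951
u_B4 = 1.103 / sqrt(3) = 0.63681735
uc = sqrt(0.41605106^2 + 0.19310144^2 + 0.16974098^2 + 0.26162951^2 + 0.63681735^2) = 0.84450281
U = k * uc = 2 * 0.84450281
U = 1.6890

1.6890


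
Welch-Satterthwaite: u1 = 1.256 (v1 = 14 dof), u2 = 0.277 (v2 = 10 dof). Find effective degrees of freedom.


uc = sqrt(u1^2 + u2^2) = sqrt(1.256^2 + 0.277^2) = 1.2861823
v_eff = uc^4 / (u1^4/v1 + u2^4/v2)
= 1.2861823^4 / (1.256^4/14 + 0.277^4/10)
= 2.7365924 / 0.17834729
v_eff = 15.3442

15.3442


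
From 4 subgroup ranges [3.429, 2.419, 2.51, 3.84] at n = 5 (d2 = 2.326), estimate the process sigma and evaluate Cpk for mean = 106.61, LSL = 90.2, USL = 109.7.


R_bar = (3.429 + 2.419 + 2.51 + 3.84) / 4 = 3.0495
sigma = R_bar / d2 = 3.0495 / 2.326 = 1.311049
Cp = (USL - LSL)/(6*sigma) = (109.7 - 90.2)/(6*1.311049) = 2.4789
Cpu = (109.7 - 106.61)/(3*1.311049) = 0.7856
Cpl = (106.61 - 90.2)/(3*1.311049) = 4.1722
Cpk = min(Cpu, Cpl) = 0.7856

0.7856


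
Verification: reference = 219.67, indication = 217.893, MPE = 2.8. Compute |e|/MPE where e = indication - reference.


e = indication - reference = 217.893 - 219.67 = -1.7770
|e| = 1.7770
ratio = |e| / MPE = 1.7770 / 2.8
ratio = 0.6346

0.6346


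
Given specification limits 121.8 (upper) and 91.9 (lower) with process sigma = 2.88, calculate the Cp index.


Cp = (USL - LSL) / (6 * sigma)
= (121.8 - 91.9) / (6 * 2.88)
= 29.9000 / 17.2800
= 1.7303

1.7303


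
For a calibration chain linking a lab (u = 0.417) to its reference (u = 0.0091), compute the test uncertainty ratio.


TUR = u_lab / u_ref
= 0.417 / 0.0091
= 45.8242

45.8242


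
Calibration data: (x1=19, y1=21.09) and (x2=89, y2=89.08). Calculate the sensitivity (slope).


slope = (y2 - y1) / (x2 - x1)
= (89.08 - 21.09) / (89 - 19)
= 67.9900 / 70
= 0.9713

0.9713


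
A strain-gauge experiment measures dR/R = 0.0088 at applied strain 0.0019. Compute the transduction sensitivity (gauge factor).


GF = (dR/R) / epsilon
= 0.0088 / 0.0019
= 4.6316

4.6316


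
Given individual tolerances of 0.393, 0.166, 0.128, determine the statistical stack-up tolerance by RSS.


RSS = sqrt(0.393^2 + 0.166^2 + 0.128^2)
= sqrt(0.198389)
= 0.4454

0.4454


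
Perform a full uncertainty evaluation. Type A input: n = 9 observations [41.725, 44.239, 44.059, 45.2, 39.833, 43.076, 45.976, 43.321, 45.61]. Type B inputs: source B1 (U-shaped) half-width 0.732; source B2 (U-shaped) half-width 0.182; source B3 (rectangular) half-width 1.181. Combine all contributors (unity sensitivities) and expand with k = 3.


mean = (41.725 + 44.239 + 44.059 + 45.2 + 39.833 + 43.076 + 45.976 + 43.321 + 45.61) / 9 = 43.671
s = sqrt(sum((x - mean)^2)/(n-1)) = 1.9646068
u_A = s / sqrt(n) = 1.9646068 / sqrt(9) = 0.65486893
u_B1 = 0.732 / sqrt(2) = 0.51760216
u_B2 = 0.182 / sqrt(2) = 0.12869343
u_B3 = 1.181 / sqrt(3) = 0.68185067
uc = sqrt(0.65486893^2 + 0.51760216^2 + 0.12869343^2 + 0.68185067^2) = 1.0854712
U = k * uc = 3 * 1.0854712
U = 3.2564

3.2564


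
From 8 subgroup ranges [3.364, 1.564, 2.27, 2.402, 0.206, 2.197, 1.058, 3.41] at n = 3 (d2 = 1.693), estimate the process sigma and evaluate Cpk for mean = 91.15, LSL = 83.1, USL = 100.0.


R_bar = (3.364 + 1.564 + 2.27 + 2.402 + 0.206 + 2.197 + 1.058 + 3.41) / 8 = 2.058875
sigma = R_bar / d2 = 2.058875 / 1.693 = 1.2161105
Cp = (USL - LSL)/(6*sigma) = (100.0 - 83.1)/(6*1.2161105) = 2.3161
Cpu = (100.0 - 91.15)/(3*1.2161105) = 2.4258
Cpl = (91.15 - 83.1)/(3*1.2161105) = 2.2065
Cpk = min(Cpu, Cpl) = 2.2065

2.2065


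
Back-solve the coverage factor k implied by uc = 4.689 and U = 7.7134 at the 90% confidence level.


k = U / uc
k = 7.7134 / 4.689
k = 1.645

1.645


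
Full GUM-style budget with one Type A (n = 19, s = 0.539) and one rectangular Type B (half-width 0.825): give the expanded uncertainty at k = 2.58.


u_A = s / sqrt(n) = 0.539 / sqrt(19) = 0.12365508
u_B = half_width / sqrt(3) = 0.825 / sqrt(3) = 0.47631397
uc = sqrt(u_A^2 + u_B^2) = sqrt(0.12365508^2 + 0.47631397^2) = 0.49210322
U = k * uc = 2.58 * 0.49210322
U = 1.2696

1.2696


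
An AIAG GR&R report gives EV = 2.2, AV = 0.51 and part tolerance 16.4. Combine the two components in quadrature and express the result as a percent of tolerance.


GRR = sqrt(EV^2 + AV^2) = sqrt(2.2^2 + 0.51^2) = 2.2583401
%GRR = GRR / tol * 100 = 2.2583401 / 16.4 * 100
%GRR = 13.7704

13.7704


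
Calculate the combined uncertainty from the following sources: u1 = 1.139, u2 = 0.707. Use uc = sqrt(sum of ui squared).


uc = sqrt(1.139^2 + 0.707^2)
uc = sqrt(1.79717)
uc = 1.3406

1.3406


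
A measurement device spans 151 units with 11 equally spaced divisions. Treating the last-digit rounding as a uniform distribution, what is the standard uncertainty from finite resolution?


resolution = range / divisions
resolution = 151 / 11 = 13.727273
u_res = resolution / (2*sqrt(3))
u_res = 13.727273 / 3.4641016
u_res = 3.9627

3.9627


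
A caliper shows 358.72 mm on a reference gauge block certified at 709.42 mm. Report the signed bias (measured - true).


Systematic error = measured - true
= 358.72 - 709.42
= -350.7000

-350.7000


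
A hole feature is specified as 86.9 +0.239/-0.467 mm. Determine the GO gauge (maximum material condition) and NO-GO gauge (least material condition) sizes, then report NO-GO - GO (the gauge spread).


GO = nominal - lower_tol (smallest hole = maximum material condition)
GO = 86.9 - 0.467 = 86.433
NO-GO = nominal + upper_tol (largest hole = least material condition)
NO-GO = 86.9 + 0.239 = 87.139
spread = NO-GO - GO = 87.139 - 86.433 = 0.7060

0.7060


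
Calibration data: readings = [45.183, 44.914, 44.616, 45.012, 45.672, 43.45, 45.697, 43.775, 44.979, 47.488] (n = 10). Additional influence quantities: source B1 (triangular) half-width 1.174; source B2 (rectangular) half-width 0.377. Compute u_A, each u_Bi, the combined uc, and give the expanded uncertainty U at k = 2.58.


mean = (45.183 + 44.914 + 44.616 + 45.012 + 45.672 + 43.45 + 45.697 + 43.775 + 44.979 + 47.488) / 10 = 45.0786
s = sqrt(sum((x - mean)^2)/(n-1)) = 1.1134435
u_A = s / sqrt(n) = 1.1134435 / sqrt(10) = 0.35210175
u_B1 = 1.174 / sqrt(6) = 0.47928349
u_B2 = 0.377 / sqrt(3) = 0.21766105
uc = sqrt(0.35210175^2 + 0.47928349^2 + 0.21766105^2) = 0.63329664
U = k * uc = 2.58 * 0.63329664
U = 1.6339

1.6339


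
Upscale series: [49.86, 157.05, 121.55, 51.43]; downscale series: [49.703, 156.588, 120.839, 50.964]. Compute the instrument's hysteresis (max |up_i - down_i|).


|49.86 - 49.703| = 0.1570
|157.05 - 156.588| = 0.4620
|121.55 - 120.839| = 0.7110
|51.43 - 50.964| = 0.4660
hysteresis = max(diffs) = 0.7110

0.7110


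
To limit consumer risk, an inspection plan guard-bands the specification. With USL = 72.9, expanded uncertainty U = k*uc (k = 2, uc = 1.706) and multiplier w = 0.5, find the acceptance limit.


U = k * uc = 2 * 1.706 = 3.412
guard band g = w * U = 0.5 * 3.412 = 1.706
AL = USL - g = 72.9 - 1.706
AL = 71.1940

71.1940


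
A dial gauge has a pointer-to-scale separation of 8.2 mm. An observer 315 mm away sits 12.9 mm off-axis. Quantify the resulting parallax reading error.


error = h * offset / d
= 8.2 * 12.9 / 315
= 0.3358

0.3358


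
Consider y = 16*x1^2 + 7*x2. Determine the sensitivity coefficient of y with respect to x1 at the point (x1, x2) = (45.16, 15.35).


y = 16*x1^2 + 7*x2
dy/dx1 = 2*16*x1
Evaluate at x1 = 45.16: c1 = 32 * 45.16
c1 = 1445.1200

1445.1200


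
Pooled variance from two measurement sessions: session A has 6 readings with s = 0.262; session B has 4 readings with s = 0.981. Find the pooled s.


s_p = sqrt(((n1-1)*s1^2 + (n2-1)*s2^2) / (n1+n2-2))
numerator = (6-1)*0.262^2 + (4-1)*0.981^2 = 0.34322 + 2.887083 = 3.230303
denominator = 6 + 4 - 2 = 8
s_p^2 = 3.230303 / 8 = 0.40378788
s_p = sqrt(0.40378788) = 0.6354

0.6354


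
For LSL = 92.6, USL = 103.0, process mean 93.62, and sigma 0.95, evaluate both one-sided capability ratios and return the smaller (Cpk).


Cpu = (USL - mean) / (3*sigma) = (103.0 - 93.62) / (3*0.95) = 3.2912
Cpl = (mean - LSL) / (3*sigma) = (93.62 - 92.6) / (3*0.95) = 0.3579
Cpk = min(Cpu, Cpl) = 0.3579

0.3579


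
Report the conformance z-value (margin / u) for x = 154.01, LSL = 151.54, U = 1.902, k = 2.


u = U / k = 1.902 / 2 = 0.951
margin = |LSL - x| = |151.54 - 154.01| = 2.47
z = margin / u = 2.47 / 0.951
z = 2.5973

2.5973


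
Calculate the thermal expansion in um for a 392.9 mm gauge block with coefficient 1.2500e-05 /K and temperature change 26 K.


dL = L * alpha * dT
= 392.9 * 1.2500e-05 * 26
= 0.1276925 mm
dL_um = 0.1276925 * 1000 = 127.6925 um

127.6925


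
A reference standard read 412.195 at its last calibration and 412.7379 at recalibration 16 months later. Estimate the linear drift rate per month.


rate = (v2 - v1) / months
= (412.7379 - 412.195) / 16
= 0.5429 / 16
= 0.0339

0.0339


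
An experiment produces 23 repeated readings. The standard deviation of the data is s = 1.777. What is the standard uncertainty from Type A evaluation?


u_A = s / sqrt(n)
u_A = 1.777 / sqrt(23)
u_A = 1.777 / 4.7958315
u_A = 0.3705

0.3705


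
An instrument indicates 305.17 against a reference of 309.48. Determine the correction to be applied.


Correction = standard - reading
= 309.48 - 305.17
= 4.3100

4.3100


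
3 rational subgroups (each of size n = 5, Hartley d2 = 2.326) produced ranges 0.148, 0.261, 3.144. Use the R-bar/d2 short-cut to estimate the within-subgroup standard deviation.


R_bar = (0.148 + 0.261 + 3.144) / 3
R_bar = 3.553 / 3 = 1.1843333
sigma_hat = R_bar / d2 = 1.1843333 / 2.326 = 0.5092

0.5092


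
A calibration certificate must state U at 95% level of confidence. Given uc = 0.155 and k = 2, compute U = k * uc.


U = k * uc
U = 2 * 0.155
U = 0.3100

0.3100


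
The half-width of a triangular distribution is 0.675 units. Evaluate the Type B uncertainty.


u_B = half_width / sqrt(6)
u_B = 0.675 / 2.4494897
u_B = 0.2756

0.2756


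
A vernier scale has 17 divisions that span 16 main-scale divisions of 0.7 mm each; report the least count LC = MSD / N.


LC = MSD / n_div
= 0.7 / 17
= 0.0412

0.0412
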